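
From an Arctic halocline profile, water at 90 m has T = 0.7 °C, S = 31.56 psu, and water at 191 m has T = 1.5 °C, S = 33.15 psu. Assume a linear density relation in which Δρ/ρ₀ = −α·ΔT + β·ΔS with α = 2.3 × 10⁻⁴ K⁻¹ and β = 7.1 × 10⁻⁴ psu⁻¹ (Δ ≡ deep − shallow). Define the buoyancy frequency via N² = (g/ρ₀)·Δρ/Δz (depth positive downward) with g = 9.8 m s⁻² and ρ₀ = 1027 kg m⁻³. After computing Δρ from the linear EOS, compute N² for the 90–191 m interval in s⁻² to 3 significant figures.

9.17 × 10⁻⁵ s⁻²

ΔT = +0.8 K, ΔS = +1.59 psu (deep − shallow).
Δρ/ρ₀ = −αΔT + βΔS = -1.84 × 10⁻⁴ + 1.1289 × 10⁻³ = 9.449 × 10⁻⁴, so Δρ ≈ 0.9704 kg m⁻³.
N² = (g/ρ₀)·Δρ/Δz = g·(Δρ/ρ₀)/Δz = 9.8 × 9.449 × 10⁻⁴ / 101 = 9.1683 × 10⁻⁵ s⁻² ≈ 9.17 × 10⁻⁵ s⁻².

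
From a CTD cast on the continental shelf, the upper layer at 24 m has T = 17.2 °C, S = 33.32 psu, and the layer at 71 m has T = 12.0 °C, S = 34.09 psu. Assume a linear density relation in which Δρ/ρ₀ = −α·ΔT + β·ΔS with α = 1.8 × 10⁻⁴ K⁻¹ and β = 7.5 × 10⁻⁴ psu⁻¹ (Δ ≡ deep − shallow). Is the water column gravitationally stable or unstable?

stable

ΔT = 12.0 − 17.2 = -5.2 K and ΔS = 34.09 − 33.32 = +0.77 psu (deep − shallow).
−αΔT = 9.36 × 10⁻⁴; βΔS = 5.775 × 10⁻⁴; sum Δρ/ρ₀ = 1.5135 × 10⁻³.
Δρ/ρ₀ > 0, so Δρ > 0: deeper water is denser → statically stable.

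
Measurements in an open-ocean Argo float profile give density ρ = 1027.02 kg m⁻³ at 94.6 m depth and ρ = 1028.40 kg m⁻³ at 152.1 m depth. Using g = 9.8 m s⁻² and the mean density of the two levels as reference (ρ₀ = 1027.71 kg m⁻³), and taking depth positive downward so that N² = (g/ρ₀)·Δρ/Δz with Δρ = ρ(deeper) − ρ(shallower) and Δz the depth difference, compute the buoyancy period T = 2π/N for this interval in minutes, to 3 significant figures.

6.92 min

Δρ = 1028.40 − 1027.02 = 1.38 kg m⁻³ over Δz = 152.1 − 94.6 = 57.5 m.
N² = (9.8/1027.71) × (1.38/57.5) = 2.2886 × 10⁻⁴ s⁻².
N = √(2.2886 × 10⁻⁴) = 0.015128 rad s⁻¹, so T = 2π/N = 415.33 s = 6.9222 min ≈ 6.92 min.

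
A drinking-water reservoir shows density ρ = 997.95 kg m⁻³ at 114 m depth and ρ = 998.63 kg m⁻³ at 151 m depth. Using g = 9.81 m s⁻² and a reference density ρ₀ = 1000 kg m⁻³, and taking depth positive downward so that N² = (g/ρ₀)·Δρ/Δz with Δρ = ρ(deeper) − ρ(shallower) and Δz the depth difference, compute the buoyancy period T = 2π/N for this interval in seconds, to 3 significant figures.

Δρ = 998.63 − 997.95 = 0.68 kg m⁻³ over Δz = 151 − 114 = 37 m.
N² = (9.81/1000) × (0.68/37) = 1.8029 × 10⁻⁴ s⁻².
N = √(1.8029 × 10⁻⁴) = 0.013427 rad s⁻¹, so T = 2π/N = 467.95 s ≈ 468 s.

468 s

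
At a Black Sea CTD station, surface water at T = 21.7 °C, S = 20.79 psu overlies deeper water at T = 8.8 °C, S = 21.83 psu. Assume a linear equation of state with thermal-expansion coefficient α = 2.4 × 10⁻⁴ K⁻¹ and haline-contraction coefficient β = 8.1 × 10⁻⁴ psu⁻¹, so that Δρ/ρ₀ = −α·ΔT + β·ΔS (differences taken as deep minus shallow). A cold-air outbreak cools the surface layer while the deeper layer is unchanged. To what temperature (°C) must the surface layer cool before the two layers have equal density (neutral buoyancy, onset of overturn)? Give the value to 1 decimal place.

Neutral buoyancy requires Δρ = 0, i.e. −α(T_deep − T_surf′) + β(S_deep − S_surf) = 0.
T_surf′ = T_deep − (β/α)·ΔS = 8.8 − (8.1 × 10⁻⁴/2.4 × 10⁻⁴)·(+1.04) = 5.290 °C.
Cooling required: 21.7 − (5.290) = 16.410 °C.

5.3 °C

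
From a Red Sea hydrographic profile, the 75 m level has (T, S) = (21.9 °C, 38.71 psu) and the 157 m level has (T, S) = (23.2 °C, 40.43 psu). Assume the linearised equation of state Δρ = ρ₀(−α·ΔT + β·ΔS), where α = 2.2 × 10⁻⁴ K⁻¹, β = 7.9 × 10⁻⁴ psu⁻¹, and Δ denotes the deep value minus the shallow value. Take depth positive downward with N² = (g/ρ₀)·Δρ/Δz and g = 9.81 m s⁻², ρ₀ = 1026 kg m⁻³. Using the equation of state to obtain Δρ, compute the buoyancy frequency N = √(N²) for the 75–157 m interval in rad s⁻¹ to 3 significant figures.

ΔT = +1.3 K, ΔS = +1.72 psu (deep − shallow).
Δρ/ρ₀ = −αΔT + βΔS = -2.86 × 10⁻⁴ + 1.3588 × 10⁻³ = 1.0728 × 10⁻³, so Δρ ≈ 1.101 kg m⁻³.
N² = (g/ρ₀)·Δρ/Δz = g·(Δρ/ρ₀)/Δz = 9.81 × 1.0728 × 10⁻³ / 82 = 1.2834 × 10⁻⁴ s⁻².
N = √(1.2834 × 10⁻⁴) = 0.011329 rad s⁻¹ ≈ 0.0113 rad s⁻¹.

0.0113 rad s⁻¹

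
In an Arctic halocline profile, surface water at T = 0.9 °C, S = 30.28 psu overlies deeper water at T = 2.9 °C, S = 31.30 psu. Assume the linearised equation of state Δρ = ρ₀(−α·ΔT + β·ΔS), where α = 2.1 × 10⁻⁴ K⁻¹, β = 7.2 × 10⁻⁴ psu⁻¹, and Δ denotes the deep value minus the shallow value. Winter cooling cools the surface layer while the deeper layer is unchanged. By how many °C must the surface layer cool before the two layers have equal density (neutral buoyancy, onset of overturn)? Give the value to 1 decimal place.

Neutral buoyancy requires Δρ = 0, i.e. −α(T_deep − T_surf′) + β(S_deep − S_surf) = 0.
T_surf′ = T_deep − (β/α)·ΔS = 2.9 − (7.2 × 10⁻⁴/2.1 × 10⁻⁴)·(+1.02) = -0.597 °C.
Cooling required: 0.9 − (-0.597) = 1.497 °C.

1.5 °C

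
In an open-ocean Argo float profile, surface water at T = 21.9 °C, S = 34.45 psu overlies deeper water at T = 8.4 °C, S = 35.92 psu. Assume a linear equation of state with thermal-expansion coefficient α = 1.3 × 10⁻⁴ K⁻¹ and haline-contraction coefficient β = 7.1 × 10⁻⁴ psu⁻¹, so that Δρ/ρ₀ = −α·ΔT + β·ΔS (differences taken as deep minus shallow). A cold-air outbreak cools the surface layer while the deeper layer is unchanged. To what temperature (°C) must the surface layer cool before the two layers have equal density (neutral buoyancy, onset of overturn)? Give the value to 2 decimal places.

Neutral buoyancy requires Δρ = 0, i.e. −α(T_deep − T_surf′) + β(S_deep − S_surf) = 0.
T_surf′ = T_deep − (β/α)·ΔS = 8.4 − (7.1 × 10⁻⁴/1.3 × 10⁻⁴)·(+1.47) = 0.3715 °C.
Cooling required: 21.9 − (0.3715) = 21.5285 °C.

0.37 °C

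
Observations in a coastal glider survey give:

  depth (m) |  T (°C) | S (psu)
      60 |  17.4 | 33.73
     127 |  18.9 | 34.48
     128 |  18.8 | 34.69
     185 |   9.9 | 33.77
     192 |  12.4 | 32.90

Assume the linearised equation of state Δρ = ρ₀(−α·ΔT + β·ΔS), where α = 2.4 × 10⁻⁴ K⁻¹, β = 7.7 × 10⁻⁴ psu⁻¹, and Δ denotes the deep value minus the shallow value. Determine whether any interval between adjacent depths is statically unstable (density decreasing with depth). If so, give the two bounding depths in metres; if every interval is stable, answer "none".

Evaluate Δρ/ρ₀ = −αΔT + βΔS across each adjacent pair:
  60–127 m: −αΔT+βΔS = −(2.4 × 10⁻⁴)(+1.5)+(7.7 × 10⁻⁴)(+0.75) = 2.2 × 10⁻⁴ → stable
  127–128 m: −αΔT+βΔS = −(2.4 × 10⁻⁴)(-0.1)+(7.7 × 10⁻⁴)(+0.21) = 1.9 × 10⁻⁴ → stable
  128–185 m: −αΔT+βΔS = −(2.4 × 10⁻⁴)(-8.9)+(7.7 × 10⁻⁴)(-0.92) = 1.4 × 10⁻³ → stable
  185–192 m: −αΔT+βΔS = −(2.4 × 10⁻⁴)(+2.5)+(7.7 × 10⁻⁴)(-0.87) = -1.3 × 10⁻³ → UNSTABLE
The 185–192 m interval has Δρ < 0: lighter water underlies denser water.

185–192 m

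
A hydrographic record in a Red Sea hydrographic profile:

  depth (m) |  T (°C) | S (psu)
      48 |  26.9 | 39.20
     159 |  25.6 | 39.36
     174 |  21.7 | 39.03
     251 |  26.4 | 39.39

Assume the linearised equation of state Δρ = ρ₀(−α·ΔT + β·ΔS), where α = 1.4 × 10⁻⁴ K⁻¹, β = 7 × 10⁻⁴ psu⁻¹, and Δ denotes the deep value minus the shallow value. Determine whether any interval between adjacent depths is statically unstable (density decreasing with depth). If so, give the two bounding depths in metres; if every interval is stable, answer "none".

174–251 m

Evaluate Δρ/ρ₀ = −αΔT + βΔS across each adjacent pair:
  48–159 m: −αΔT+βΔS = −(1.4 × 10⁻⁴)(-1.3)+(7 × 10⁻⁴)(+0.16) = 2.9 × 10⁻⁴ → stable
  159–174 m: −αΔT+βΔS = −(1.4 × 10⁻⁴)(-3.9)+(7 × 10⁻⁴)(-0.33) = 3.1 × 10⁻⁴ → stable
  174–251 m: −αΔT+βΔS = −(1.4 × 10⁻⁴)(+4.7)+(7 × 10⁻⁴)(+0.36) = -4.1 × 10⁻⁴ → UNSTABLE
The 174–251 m interval has Δρ < 0: lighter water underlies denser water.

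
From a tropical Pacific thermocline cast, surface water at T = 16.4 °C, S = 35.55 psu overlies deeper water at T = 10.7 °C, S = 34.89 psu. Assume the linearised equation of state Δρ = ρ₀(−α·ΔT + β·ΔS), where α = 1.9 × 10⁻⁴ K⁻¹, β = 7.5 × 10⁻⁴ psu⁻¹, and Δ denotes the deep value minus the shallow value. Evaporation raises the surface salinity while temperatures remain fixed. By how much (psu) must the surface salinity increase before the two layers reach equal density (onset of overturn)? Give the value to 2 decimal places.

Neutral buoyancy requires −α(T_deep − T_surf) + β(S_deep − S_surf′) = 0.
S_surf′ = S_deep − (α/β)·ΔT = 34.89 − (1.9 × 10⁻⁴/7.5 × 10⁻⁴)·(-5.7) = 36.3340 psu.
Increase required: 36.3340 − 35.55 = 0.7840 psu.

0.78 psu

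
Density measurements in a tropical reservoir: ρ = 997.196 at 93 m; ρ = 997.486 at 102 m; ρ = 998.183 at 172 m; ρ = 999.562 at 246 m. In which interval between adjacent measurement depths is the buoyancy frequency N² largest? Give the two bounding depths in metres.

Compute the density gradient over each adjacent pair:
  93–102 m: Δρ/Δz = 0.290/9 = 0.032 kg m⁻⁴
  102–172 m: Δρ/Δz = 0.697/70 = 0.010 kg m⁻⁴
  172–246 m: Δρ/Δz = 1.379/74 = 0.019 kg m⁻⁴
The largest gradient is in the 93–102 m interval — the pycnocline.

93–102 m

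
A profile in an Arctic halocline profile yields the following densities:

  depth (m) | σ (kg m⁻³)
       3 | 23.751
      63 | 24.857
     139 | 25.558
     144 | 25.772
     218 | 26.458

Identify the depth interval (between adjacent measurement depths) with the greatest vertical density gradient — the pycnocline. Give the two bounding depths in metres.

139–144 m

Compute the density gradient over each adjacent pair:
  3–63 m: Δρ/Δz = 1.106/60 = 0.018 kg m⁻⁴
  63–139 m: Δρ/Δz = 0.701/76 = 9.2 × 10⁻³ kg m⁻⁴
  139–144 m: Δρ/Δz = 0.214/5 = 0.043 kg m⁻⁴
  144–218 m: Δρ/Δz = 0.686/74 = 9.3 × 10⁻³ kg m⁻⁴
The largest gradient is in the 139–144 m interval — the pycnocline.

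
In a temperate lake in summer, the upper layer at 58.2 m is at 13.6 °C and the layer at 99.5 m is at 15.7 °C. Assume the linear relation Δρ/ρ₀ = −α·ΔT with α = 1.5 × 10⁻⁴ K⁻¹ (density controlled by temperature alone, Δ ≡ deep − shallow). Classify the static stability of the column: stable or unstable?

unstable

ΔT = 15.7 − 13.6 = +2.1 K, so Δρ/ρ₀ = −αΔT = -3.15 × 10⁻⁴.
Δρ/ρ₀ < 0, so Δρ < 0: deeper water is lighter → statically unstable; the column would overturn.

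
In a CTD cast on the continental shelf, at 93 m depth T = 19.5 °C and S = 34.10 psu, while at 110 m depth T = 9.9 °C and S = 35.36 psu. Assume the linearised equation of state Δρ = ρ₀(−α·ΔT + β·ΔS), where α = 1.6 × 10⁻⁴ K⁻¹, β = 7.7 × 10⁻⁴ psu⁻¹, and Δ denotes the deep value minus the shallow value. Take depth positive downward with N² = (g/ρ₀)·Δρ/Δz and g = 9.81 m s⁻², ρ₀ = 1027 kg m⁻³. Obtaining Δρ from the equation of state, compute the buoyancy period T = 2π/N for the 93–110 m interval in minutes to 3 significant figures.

2.75 min

ΔT = -9.6 K, ΔS = +1.26 psu (deep − shallow).
Δρ/ρ₀ = −αΔT + βΔS = 1.536 × 10⁻³ + 9.702 × 10⁻⁴ = 2.5062 × 10⁻³, so Δρ ≈ 2.574 kg m⁻³.
N² = (g/ρ₀)·Δρ/Δz = g·(Δρ/ρ₀)/Δz = 9.81 × 2.5062 × 10⁻³ / 17 = 1.4462 × 10⁻³ s⁻².
N = √(1.4462 × 10⁻³) = 0.038029 rad s⁻¹ → T = 2π/N = 165.22 s = 2.7537 min ≈ 2.75 min.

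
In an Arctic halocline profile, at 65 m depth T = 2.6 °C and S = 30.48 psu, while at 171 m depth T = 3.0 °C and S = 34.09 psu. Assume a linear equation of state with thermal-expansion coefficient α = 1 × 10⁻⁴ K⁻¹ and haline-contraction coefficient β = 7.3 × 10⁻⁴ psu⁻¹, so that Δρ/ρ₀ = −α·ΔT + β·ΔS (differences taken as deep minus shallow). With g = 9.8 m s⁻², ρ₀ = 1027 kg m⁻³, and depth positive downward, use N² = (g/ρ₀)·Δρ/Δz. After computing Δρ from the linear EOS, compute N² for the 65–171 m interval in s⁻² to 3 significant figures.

ΔT = +0.4 K, ΔS = +3.61 psu (deep − shallow).
Δρ/ρ₀ = −αΔT + βΔS = -4.00 × 10⁻⁵ + 2.6353 × 10⁻³ = 2.5953 × 10⁻³, so Δρ ≈ 2.665 kg m⁻³.
N² = (g/ρ₀)·Δρ/Δz = g·(Δρ/ρ₀)/Δz = 9.8 × 2.5953 × 10⁻³ / 106 = 2.3994 × 10⁻⁴ s⁻² ≈ 2.40 × 10⁻⁴ s⁻².

2.40 × 10⁻⁴ s⁻²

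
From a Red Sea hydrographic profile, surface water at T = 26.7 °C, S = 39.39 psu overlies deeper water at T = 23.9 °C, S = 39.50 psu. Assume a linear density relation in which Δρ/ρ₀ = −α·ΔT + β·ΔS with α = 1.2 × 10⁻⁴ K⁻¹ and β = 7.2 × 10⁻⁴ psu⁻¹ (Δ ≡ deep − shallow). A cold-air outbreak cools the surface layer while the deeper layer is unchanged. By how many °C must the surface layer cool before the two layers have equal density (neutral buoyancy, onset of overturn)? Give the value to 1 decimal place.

Neutral buoyancy requires Δρ = 0, i.e. −α(T_deep − T_surf′) + β(S_deep − S_surf) = 0.
T_surf′ = T_deep − (β/α)·ΔS = 23.9 − (7.2 × 10⁻⁴/1.2 × 10⁻⁴)·(+0.11) = 23.240 °C.
Cooling required: 26.7 − (23.240) = 3.460 °C.

3.5 °C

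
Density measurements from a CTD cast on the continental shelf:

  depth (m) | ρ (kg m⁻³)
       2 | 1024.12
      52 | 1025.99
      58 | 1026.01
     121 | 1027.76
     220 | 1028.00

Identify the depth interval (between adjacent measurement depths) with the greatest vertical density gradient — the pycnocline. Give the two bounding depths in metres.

Compute the density gradient over each adjacent pair:
  2–52 m: Δρ/Δz = 1.87/50 = 0.037 kg m⁻⁴
  52–58 m: Δρ/Δz = 0.02/6 = 3.3 × 10⁻³ kg m⁻⁴
  58–121 m: Δρ/Δz = 1.75/63 = 0.028 kg m⁻⁴
  121–220 m: Δρ/Δz = 0.24/99 = 2.4 × 10⁻³ kg m⁻⁴
The largest gradient is in the 2–52 m interval — the pycnocline.

2–52 m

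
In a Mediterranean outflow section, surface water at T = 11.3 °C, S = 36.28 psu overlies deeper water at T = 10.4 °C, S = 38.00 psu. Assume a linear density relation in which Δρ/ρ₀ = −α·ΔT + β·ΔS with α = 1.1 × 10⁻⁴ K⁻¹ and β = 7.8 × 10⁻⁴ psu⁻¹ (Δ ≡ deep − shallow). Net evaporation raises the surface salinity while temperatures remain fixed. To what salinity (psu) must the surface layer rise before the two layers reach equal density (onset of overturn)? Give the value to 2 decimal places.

38.13 psu

Neutral buoyancy requires −α(T_deep − T_surf) + β(S_deep − S_surf′) = 0.
S_surf′ = S_deep − (α/β)·ΔT = 38.00 − (1.1 × 10⁻⁴/7.8 × 10⁻⁴)·(-0.9) = 38.1269 psu.
Increase required: 38.1269 − 36.28 = 1.8469 psu.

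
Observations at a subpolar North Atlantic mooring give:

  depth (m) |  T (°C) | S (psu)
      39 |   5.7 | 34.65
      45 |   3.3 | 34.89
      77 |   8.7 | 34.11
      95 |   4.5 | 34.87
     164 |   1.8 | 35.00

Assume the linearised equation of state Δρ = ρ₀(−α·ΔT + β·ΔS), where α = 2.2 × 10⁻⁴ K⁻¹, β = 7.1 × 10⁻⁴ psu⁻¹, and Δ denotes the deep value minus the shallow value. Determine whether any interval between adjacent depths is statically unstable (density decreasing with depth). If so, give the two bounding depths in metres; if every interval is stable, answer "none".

Evaluate Δρ/ρ₀ = −αΔT + βΔS across each adjacent pair:
  39–45 m: −αΔT+βΔS = −(2.2 × 10⁻⁴)(-2.4)+(7.1 × 10⁻⁴)(+0.24) = 7.0 × 10⁻⁴ → stable
  45–77 m: −αΔT+βΔS = −(2.2 × 10⁻⁴)(+5.4)+(7.1 × 10⁻⁴)(-0.78) = -1.7 × 10⁻³ → UNSTABLE
  77–95 m: −αΔT+βΔS = −(2.2 × 10⁻⁴)(-4.2)+(7.1 × 10⁻⁴)(+0.76) = 1.5 × 10⁻³ → stable
  95–164 m: −αΔT+βΔS = −(2.2 × 10⁻⁴)(-2.7)+(7.1 × 10⁻⁴)(+0.13) = 6.9 × 10⁻⁴ → stable
The 45–77 m interval has Δρ < 0: lighter water underlies denser water.

45–77 m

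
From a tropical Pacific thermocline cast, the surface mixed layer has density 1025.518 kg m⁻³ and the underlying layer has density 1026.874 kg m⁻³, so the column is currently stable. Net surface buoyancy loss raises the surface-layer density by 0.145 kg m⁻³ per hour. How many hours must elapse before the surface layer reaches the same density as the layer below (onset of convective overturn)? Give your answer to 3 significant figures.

9.35 hours

Density deficit of the surface layer: 1026.874 − 1025.518 = 1.356 kg m⁻³.
Required change = 1.356 / 0.145 = 9.35 hours.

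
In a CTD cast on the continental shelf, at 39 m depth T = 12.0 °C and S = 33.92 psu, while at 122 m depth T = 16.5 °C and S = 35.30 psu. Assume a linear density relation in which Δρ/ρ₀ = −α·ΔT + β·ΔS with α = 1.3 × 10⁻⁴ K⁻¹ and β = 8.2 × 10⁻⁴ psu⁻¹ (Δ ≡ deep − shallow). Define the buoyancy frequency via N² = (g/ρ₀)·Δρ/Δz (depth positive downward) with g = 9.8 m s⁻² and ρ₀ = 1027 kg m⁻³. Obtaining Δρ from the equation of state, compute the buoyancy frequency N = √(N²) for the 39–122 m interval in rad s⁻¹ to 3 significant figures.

8.03 × 10⁻³ rad s⁻¹

ΔT = +4.5 K, ΔS = +1.38 psu (deep − shallow).
Δρ/ρ₀ = −αΔT + βΔS = -5.85 × 10⁻⁴ + 1.1316 × 10⁻³ = 5.466 × 10⁻⁴, so Δρ ≈ 0.5614 kg m⁻³.
N² = (g/ρ₀)·Δρ/Δz = g·(Δρ/ρ₀)/Δz = 9.8 × 5.466 × 10⁻⁴ / 83 = 6.4538 × 10⁻⁵ s⁻².
N = √(6.4538 × 10⁻⁵) = 8.0336 × 10⁻³ rad s⁻¹ ≈ 8.03 × 10⁻³ rad s⁻¹.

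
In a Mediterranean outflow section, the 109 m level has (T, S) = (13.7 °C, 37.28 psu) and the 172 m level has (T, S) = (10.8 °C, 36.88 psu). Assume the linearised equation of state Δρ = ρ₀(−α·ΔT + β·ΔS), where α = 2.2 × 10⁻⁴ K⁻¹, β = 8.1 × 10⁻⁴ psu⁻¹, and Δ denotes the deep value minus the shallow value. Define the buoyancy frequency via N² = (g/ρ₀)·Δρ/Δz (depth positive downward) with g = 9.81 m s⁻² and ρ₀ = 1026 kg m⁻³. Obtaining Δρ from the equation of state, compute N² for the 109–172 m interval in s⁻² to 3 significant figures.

4.89 × 10⁻⁵ s⁻²

ΔT = -2.9 K, ΔS = -0.40 psu (deep − shallow).
Δρ/ρ₀ = −αΔT + βΔS = 6.38 × 10⁻⁴ − 3.24 × 10⁻⁴ = 3.14 × 10⁻⁴, so Δρ ≈ 0.3222 kg m⁻³.
N² = (g/ρ₀)·Δρ/Δz = g·(Δρ/ρ₀)/Δz = 9.81 × 3.14 × 10⁻⁴ / 63 = 4.8894 × 10⁻⁵ s⁻² ≈ 4.89 × 10⁻⁵ s⁻².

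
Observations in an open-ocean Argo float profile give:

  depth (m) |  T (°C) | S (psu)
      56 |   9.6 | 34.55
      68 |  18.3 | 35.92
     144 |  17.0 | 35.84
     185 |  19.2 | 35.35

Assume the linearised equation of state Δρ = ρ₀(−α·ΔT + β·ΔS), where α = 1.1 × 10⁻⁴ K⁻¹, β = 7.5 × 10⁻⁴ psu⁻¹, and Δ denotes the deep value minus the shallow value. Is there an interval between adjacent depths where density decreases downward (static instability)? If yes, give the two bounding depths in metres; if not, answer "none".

Evaluate Δρ/ρ₀ = −αΔT + βΔS across each adjacent pair:
  56–68 m: −αΔT+βΔS = −(1.1 × 10⁻⁴)(+8.7)+(7.5 × 10⁻⁴)(+1.37) = 7.1 × 10⁻⁵ → stable
  68–144 m: −αΔT+βΔS = −(1.1 × 10⁻⁴)(-1.3)+(7.5 × 10⁻⁴)(-0.08) = 8.3 × 10⁻⁵ → stable
  144–185 m: −αΔT+βΔS = −(1.1 × 10⁻⁴)(+2.2)+(7.5 × 10⁻⁴)(-0.49) = -6.1 × 10⁻⁴ → UNSTABLE
The 144–185 m interval has Δρ < 0: lighter water underlies denser water.

144–185 m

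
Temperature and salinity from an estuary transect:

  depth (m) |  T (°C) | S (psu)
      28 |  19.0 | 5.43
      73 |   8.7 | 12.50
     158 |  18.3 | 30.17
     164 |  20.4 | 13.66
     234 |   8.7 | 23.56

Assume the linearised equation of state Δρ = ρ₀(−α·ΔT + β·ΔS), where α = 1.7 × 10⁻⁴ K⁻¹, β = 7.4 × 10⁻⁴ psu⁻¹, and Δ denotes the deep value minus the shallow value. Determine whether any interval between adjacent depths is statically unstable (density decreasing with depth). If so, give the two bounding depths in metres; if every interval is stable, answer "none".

Evaluate Δρ/ρ₀ = −αΔT + βΔS across each adjacent pair:
  28–73 m: −αΔT+βΔS = −(1.7 × 10⁻⁴)(-10.3)+(7.4 × 10⁻⁴)(+7.07) = 7.0 × 10⁻³ → stable
  73–158 m: −αΔT+βΔS = −(1.7 × 10⁻⁴)(+9.6)+(7.4 × 10⁻⁴)(+17.67) = 0.011 → stable
  158–164 m: −αΔT+βΔS = −(1.7 × 10⁻⁴)(+2.1)+(7.4 × 10⁻⁴)(-16.51) = -0.013 → UNSTABLE
  164–234 m: −αΔT+βΔS = −(1.7 × 10⁻⁴)(-11.7)+(7.4 × 10⁻⁴)(+9.90) = 9.3 × 10⁻³ → stable
The 158–164 m interval has Δρ < 0: lighter water underlies denser water.

158–164 m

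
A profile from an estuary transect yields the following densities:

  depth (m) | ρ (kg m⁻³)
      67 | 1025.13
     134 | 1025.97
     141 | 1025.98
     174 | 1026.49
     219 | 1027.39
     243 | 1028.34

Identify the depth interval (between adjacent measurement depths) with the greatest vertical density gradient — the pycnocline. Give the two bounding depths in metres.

219–243 m

Compute the density gradient over each adjacent pair:
  67–134 m: Δρ/Δz = 0.84/67 = 0.013 kg m⁻⁴
  134–141 m: Δρ/Δz = 0.01/7 = 1.4 × 10⁻³ kg m⁻⁴
  141–174 m: Δρ/Δz = 0.51/33 = 0.015 kg m⁻⁴
  174–219 m: Δρ/Δz = 0.90/45 = 0.020 kg m⁻⁴
  219–243 m: Δρ/Δz = 0.95/24 = 0.040 kg m⁻⁴
The largest gradient is in the 219–243 m interval — the pycnocline.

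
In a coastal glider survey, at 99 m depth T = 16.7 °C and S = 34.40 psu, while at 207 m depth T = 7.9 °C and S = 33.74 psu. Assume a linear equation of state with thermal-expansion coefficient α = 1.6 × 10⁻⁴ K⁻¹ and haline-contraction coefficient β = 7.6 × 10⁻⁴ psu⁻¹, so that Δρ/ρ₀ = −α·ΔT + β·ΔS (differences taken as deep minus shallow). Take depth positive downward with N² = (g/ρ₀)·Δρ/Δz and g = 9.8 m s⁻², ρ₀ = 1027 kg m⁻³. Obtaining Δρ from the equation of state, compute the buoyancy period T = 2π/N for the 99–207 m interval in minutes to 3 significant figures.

11.5 min

ΔT = -8.8 K, ΔS = -0.66 psu (deep − shallow).
Δρ/ρ₀ = −αΔT + βΔS = 1.408 × 10⁻³ − 5.016 × 10⁻⁴ = 9.064 × 10⁻⁴, so Δρ ≈ 0.9309 kg m⁻³.
N² = (g/ρ₀)·Δρ/Δz = g·(Δρ/ρ₀)/Δz = 9.8 × 9.064 × 10⁻⁴ / 108 = 8.2247 × 10⁻⁵ s⁻².
N = √(8.2247 × 10⁻⁵) = 9.0690 × 10⁻³ rad s⁻¹ → T = 2π/N = 692.82 s = 11.547 min ≈ 11.5 min.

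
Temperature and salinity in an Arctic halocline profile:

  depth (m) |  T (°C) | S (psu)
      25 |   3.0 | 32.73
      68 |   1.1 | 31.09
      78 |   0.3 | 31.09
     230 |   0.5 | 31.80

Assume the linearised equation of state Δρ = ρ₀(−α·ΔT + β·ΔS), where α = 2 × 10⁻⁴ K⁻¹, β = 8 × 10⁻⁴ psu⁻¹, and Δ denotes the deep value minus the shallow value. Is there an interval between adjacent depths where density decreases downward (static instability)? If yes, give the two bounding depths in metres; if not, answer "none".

Evaluate Δρ/ρ₀ = −αΔT + βΔS across each adjacent pair:
  25–68 m: −αΔT+βΔS = −(2 × 10⁻⁴)(-1.9)+(8 × 10⁻⁴)(-1.64) = -9.3 × 10⁻⁴ → UNSTABLE
  68–78 m: −αΔT+βΔS = −(2 × 10⁻⁴)(-0.8)+(8 × 10⁻⁴)(+0.00) = 1.6 × 10⁻⁴ → stable
  78–230 m: −αΔT+βΔS = −(2 × 10⁻⁴)(+0.2)+(8 × 10⁻⁴)(+0.71) = 5.3 × 10⁻⁴ → stable
The 25–68 m interval has Δρ < 0: lighter water underlies denser water.

25–68 m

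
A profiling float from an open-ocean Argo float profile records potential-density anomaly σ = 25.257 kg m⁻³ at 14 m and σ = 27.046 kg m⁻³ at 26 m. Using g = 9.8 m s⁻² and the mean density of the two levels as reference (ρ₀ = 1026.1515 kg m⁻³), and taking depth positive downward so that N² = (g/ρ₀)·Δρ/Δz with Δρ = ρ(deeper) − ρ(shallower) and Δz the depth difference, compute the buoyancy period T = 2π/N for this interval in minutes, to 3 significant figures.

Δρ = 1027.046 − 1025.257 = 1.789 kg m⁻³ over Δz = 26 − 14 = 12 m.
N² = (9.8/1026.1515) × (1.789/12) = 1.4238 × 10⁻³ s⁻².
N = √(1.4238 × 10⁻³) = 0.037733 rad s⁻¹, so T = 2π/N = 166.52 s = 2.7753 min ≈ 2.78 min.

2.78 min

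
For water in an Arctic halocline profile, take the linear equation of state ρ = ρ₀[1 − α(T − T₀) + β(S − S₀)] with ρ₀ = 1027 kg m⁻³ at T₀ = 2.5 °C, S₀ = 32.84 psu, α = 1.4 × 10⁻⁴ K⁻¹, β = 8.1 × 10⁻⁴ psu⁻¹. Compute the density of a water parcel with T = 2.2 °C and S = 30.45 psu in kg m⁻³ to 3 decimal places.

1025.055 kg m⁻³

T − T₀ = -0.3 K, S − S₀ = -2.39 psu.
Bracket = 1 − α·(-0.3) + β·(-2.39) = 1 + (-1.8939 × 10⁻³) = 0.9981061.
ρ = 1027 × 0.9981061 = 1025.055 kg m⁻³.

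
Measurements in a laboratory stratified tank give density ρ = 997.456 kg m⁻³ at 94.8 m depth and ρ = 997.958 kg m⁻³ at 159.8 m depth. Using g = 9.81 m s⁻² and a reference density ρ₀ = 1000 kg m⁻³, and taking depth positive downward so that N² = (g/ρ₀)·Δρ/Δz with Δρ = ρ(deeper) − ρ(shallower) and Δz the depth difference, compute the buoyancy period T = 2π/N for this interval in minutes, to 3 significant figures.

Δρ = 997.958 − 997.456 = 0.502 kg m⁻³ over Δz = 159.8 − 94.8 = 65 m.
N² = (9.81/1000) × (0.502/65) = 7.5763 × 10⁻⁵ s⁻².
N = √(7.5763 × 10⁻⁵) = 8.7042 × 10⁻³ rad s⁻¹, so T = 2π/N = 721.86 s = 12.031 min ≈ 12.0 min.

12.0 min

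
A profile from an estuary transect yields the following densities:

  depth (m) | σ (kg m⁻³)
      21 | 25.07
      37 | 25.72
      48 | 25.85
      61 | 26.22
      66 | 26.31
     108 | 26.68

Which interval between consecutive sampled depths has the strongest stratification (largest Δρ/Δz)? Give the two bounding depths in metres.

Compute the density gradient over each adjacent pair:
  21–37 m: Δρ/Δz = 0.65/16 = 0.041 kg m⁻⁴
  37–48 m: Δρ/Δz = 0.13/11 = 0.012 kg m⁻⁴
  48–61 m: Δρ/Δz = 0.37/13 = 0.028 kg m⁻⁴
  61–66 m: Δρ/Δz = 0.09/5 = 0.018 kg m⁻⁴
  66–108 m: Δρ/Δz = 0.37/42 = 8.8 × 10⁻³ kg m⁻⁴
The largest gradient is in the 21–37 m interval — the pycnocline.

21–37 m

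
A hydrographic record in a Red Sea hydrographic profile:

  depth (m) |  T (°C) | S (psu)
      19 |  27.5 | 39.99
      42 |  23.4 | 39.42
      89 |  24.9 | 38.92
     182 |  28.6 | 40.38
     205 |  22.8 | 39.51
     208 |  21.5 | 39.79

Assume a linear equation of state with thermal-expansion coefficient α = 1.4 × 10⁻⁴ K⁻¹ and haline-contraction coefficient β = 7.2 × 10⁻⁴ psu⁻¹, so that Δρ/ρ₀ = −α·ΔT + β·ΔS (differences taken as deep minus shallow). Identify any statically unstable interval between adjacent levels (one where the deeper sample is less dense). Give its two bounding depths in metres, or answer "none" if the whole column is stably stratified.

Evaluate Δρ/ρ₀ = −αΔT + βΔS across each adjacent pair:
  19–42 m: −αΔT+βΔS = −(1.4 × 10⁻⁴)(-4.1)+(7.2 × 10⁻⁴)(-0.57) = 1.6 × 10⁻⁴ → stable
  42–89 m: −αΔT+βΔS = −(1.4 × 10⁻⁴)(+1.5)+(7.2 × 10⁻⁴)(-0.50) = -5.7 × 10⁻⁴ → UNSTABLE
  89–182 m: −αΔT+βΔS = −(1.4 × 10⁻⁴)(+3.7)+(7.2 × 10⁻⁴)(+1.46) = 5.3 × 10⁻⁴ → stable
  182–205 m: −αΔT+βΔS = −(1.4 × 10⁻⁴)(-5.8)+(7.2 × 10⁻⁴)(-0.87) = 1.9 × 10⁻⁴ → stable
  205–208 m: −αΔT+βΔS = −(1.4 × 10⁻⁴)(-1.3)+(7.2 × 10⁻⁴)(+0.28) = 3.8 × 10⁻⁴ → stable
The 42–89 m interval has Δρ < 0: lighter water underlies denser water.

42–89 m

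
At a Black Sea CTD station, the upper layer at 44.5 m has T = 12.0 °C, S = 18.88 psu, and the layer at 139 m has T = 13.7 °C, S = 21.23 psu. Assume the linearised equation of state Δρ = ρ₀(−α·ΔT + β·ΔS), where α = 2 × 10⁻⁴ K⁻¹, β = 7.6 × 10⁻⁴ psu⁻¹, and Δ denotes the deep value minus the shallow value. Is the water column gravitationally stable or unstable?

ΔT = 13.7 − 12.0 = +1.7 K and ΔS = 21.23 − 18.88 = +2.35 psu (deep − shallow).
−αΔT = -3.40 × 10⁻⁴; βΔS = 1.786 × 10⁻³; sum Δρ/ρ₀ = 1.446 × 10⁻³.
Δρ/ρ₀ > 0, so Δρ > 0: deeper water is denser → statically stable.

stable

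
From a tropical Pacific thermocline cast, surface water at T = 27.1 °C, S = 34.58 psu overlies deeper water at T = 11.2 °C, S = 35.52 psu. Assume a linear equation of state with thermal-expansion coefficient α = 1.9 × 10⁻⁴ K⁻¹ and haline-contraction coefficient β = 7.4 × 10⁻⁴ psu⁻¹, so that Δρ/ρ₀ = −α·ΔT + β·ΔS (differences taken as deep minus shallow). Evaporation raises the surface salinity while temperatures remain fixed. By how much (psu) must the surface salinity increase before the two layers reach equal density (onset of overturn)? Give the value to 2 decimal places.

Neutral buoyancy requires −α(T_deep − T_surf) + β(S_deep − S_surf′) = 0.
S_surf′ = S_deep − (α/β)·ΔT = 35.52 − (1.9 × 10⁻⁴/7.4 × 10⁻⁴)·(-15.9) = 39.6024 psu.
Increase required: 39.6024 − 34.58 = 5.0224 psu.

5.02 psu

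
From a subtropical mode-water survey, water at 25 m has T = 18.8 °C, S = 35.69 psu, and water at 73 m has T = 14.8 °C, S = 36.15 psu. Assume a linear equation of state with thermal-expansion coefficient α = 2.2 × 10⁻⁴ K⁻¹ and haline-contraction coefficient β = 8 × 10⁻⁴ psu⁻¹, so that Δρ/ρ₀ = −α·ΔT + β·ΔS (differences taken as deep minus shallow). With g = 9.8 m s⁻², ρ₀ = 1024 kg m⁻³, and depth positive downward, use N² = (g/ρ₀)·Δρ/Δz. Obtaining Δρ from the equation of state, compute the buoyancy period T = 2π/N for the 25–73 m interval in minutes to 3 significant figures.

6.56 min

ΔT = -4.0 K, ΔS = +0.46 psu (deep − shallow).
Δρ/ρ₀ = −αΔT + βΔS = 8.80 × 10⁻⁴ + 3.68 × 10⁻⁴ = 1.248 × 10⁻³, so Δρ ≈ 1.278 kg m⁻³.
N² = (g/ρ₀)·Δρ/Δz = g·(Δρ/ρ₀)/Δz = 9.8 × 1.248 × 10⁻³ / 48 = 2.5480 × 10⁻⁴ s⁻².
N = √(2.5480 × 10⁻⁴) = 0.015962 rad s⁻¹ → T = 2π/N = 393.63 s = 6.5605 min ≈ 6.56 min.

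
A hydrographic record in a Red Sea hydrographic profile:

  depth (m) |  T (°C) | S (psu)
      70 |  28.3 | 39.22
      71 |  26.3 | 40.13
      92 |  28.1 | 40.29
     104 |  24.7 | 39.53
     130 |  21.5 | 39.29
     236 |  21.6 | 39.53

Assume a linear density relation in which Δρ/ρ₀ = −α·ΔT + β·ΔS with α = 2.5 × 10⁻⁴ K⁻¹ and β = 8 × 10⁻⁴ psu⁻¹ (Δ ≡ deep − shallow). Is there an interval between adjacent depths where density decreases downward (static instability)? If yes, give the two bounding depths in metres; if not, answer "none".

Evaluate Δρ/ρ₀ = −αΔT + βΔS across each adjacent pair:
  70–71 m: −αΔT+βΔS = −(2.5 × 10⁻⁴)(-2.0)+(8 × 10⁻⁴)(+0.91) = 1.2 × 10⁻³ → stable
  71–92 m: −αΔT+βΔS = −(2.5 × 10⁻⁴)(+1.8)+(8 × 10⁻⁴)(+0.16) = -3.2 × 10⁻⁴ → UNSTABLE
  92–104 m: −αΔT+βΔS = −(2.5 × 10⁻⁴)(-3.4)+(8 × 10⁻⁴)(-0.76) = 2.4 × 10⁻⁴ → stable
  104–130 m: −αΔT+βΔS = −(2.5 × 10⁻⁴)(-3.2)+(8 × 10⁻⁴)(-0.24) = 6.1 × 10⁻⁴ → stable
  130–236 m: −αΔT+βΔS = −(2.5 × 10⁻⁴)(+0.1)+(8 × 10⁻⁴)(+0.24) = 1.7 × 10⁻⁴ → stable
The 71–92 m interval has Δρ < 0: lighter water underlies denser water.

71–92 m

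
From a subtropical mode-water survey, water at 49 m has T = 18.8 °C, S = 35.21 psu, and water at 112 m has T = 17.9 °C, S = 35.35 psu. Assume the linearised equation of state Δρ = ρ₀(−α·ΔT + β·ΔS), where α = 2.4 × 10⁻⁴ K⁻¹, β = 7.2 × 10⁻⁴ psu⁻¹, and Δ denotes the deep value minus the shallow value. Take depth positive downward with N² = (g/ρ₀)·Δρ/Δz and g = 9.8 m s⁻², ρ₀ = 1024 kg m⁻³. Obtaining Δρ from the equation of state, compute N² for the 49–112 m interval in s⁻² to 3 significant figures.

4.93 × 10⁻⁵ s⁻²

ΔT = -0.9 K, ΔS = +0.14 psu (deep − shallow).
Δρ/ρ₀ = −αΔT + βΔS = 2.16 × 10⁻⁴ + 1.008 × 10⁻⁴ = 3.168 × 10⁻⁴, so Δρ ≈ 0.3244 kg m⁻³.
N² = (g/ρ₀)·Δρ/Δz = g·(Δρ/ρ₀)/Δz = 9.8 × 3.168 × 10⁻⁴ / 63 = 4.9280 × 10⁻⁵ s⁻² ≈ 4.93 × 10⁻⁵ s⁻².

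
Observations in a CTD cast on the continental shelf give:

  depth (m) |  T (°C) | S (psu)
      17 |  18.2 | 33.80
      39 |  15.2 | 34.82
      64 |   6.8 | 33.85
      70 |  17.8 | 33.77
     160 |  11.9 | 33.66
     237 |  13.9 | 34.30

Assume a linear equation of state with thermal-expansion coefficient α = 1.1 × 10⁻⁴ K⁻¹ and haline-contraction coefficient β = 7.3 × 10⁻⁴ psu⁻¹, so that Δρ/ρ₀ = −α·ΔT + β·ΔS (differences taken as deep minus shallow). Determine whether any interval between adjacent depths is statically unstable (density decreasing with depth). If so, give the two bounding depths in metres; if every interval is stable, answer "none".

64–70 m

Evaluate Δρ/ρ₀ = −αΔT + βΔS across each adjacent pair:
  17–39 m: −αΔT+βΔS = −(1.1 × 10⁻⁴)(-3.0)+(7.3 × 10⁻⁴)(+1.02) = 1.1 × 10⁻³ → stable
  39–64 m: −αΔT+βΔS = −(1.1 × 10⁻⁴)(-8.4)+(7.3 × 10⁻⁴)(-0.97) = 2.2 × 10⁻⁴ → stable
  64–70 m: −αΔT+βΔS = −(1.1 × 10⁻⁴)(+11.0)+(7.3 × 10⁻⁴)(-0.08) = -1.3 × 10⁻³ → UNSTABLE
  70–160 m: −αΔT+βΔS = −(1.1 × 10⁻⁴)(-5.9)+(7.3 × 10⁻⁴)(-0.11) = 5.7 × 10⁻⁴ → stable
  160–237 m: −αΔT+βΔS = −(1.1 × 10⁻⁴)(+2.0)+(7.3 × 10⁻⁴)(+0.64) = 2.5 × 10⁻⁴ → stable
The 64–70 m interval has Δρ < 0: lighter water underlies denser water.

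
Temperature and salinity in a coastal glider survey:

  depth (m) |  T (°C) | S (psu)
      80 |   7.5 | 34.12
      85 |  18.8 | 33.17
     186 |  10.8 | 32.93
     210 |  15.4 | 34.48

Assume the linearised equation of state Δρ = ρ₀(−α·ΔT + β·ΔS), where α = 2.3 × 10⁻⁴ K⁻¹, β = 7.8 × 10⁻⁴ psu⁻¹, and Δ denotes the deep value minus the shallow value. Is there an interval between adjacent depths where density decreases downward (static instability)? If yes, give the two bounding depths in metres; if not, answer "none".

80–85 m

Evaluate Δρ/ρ₀ = −αΔT + βΔS across each adjacent pair:
  80–85 m: −αΔT+βΔS = −(2.3 × 10⁻⁴)(+11.3)+(7.8 × 10⁻⁴)(-0.95) = -3.3 × 10⁻³ → UNSTABLE
  85–186 m: −αΔT+βΔS = −(2.3 × 10⁻⁴)(-8.0)+(7.8 × 10⁻⁴)(-0.24) = 1.7 × 10⁻³ → stable
  186–210 m: −αΔT+βΔS = −(2.3 × 10⁻⁴)(+4.6)+(7.8 × 10⁻⁴)(+1.55) = 1.5 × 10⁻⁴ → stable
The 80–85 m interval has Δρ < 0: lighter water underlies denser water.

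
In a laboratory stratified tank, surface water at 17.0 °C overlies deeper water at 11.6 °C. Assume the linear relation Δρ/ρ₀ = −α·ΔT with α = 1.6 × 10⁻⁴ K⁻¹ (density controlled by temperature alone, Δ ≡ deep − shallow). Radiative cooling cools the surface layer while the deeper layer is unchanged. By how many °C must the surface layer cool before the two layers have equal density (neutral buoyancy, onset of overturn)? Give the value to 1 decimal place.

5.4 °C

With temperature the only control, equal density requires T_surf′ = T_deep.
T_surf′ = 11.6 °C.
Cooling required: 17.0 − 11.6 = 5.4 °C.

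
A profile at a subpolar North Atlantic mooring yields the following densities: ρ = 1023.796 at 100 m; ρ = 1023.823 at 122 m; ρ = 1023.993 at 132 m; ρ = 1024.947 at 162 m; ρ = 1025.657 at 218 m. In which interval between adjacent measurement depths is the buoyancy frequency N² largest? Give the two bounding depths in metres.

132–162 m

Compute the density gradient over each adjacent pair:
  100–122 m: Δρ/Δz = 0.027/22 = 1.2 × 10⁻³ kg m⁻⁴
  122–132 m: Δρ/Δz = 0.170/10 = 0.017 kg m⁻⁴
  132–162 m: Δρ/Δz = 0.954/30 = 0.032 kg m⁻⁴
  162–218 m: Δρ/Δz = 0.710/56 = 0.013 kg m⁻⁴
The largest gradient is in the 132–162 m interval — the pycnocline.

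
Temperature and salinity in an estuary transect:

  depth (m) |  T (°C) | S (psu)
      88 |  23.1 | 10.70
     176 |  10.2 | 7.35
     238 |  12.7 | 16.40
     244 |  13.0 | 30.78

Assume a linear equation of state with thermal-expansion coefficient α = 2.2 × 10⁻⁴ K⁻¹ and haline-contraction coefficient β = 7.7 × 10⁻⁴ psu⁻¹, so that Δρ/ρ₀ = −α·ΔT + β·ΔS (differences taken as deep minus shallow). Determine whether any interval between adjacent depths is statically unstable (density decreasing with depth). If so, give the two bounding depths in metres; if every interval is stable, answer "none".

Evaluate Δρ/ρ₀ = −αΔT + βΔS across each adjacent pair:
  88–176 m: −αΔT+βΔS = −(2.2 × 10⁻⁴)(-12.9)+(7.7 × 10⁻⁴)(-3.35) = 2.6 × 10⁻⁴ → stable
  176–238 m: −αΔT+βΔS = −(2.2 × 10⁻⁴)(+2.5)+(7.7 × 10⁻⁴)(+9.05) = 6.4 × 10⁻³ → stable
  238–244 m: −αΔT+βΔS = −(2.2 × 10⁻⁴)(+0.3)+(7.7 × 10⁻⁴)(+14.38) = 0.011 → stable
Every interval has Δρ > 0: the column is stably stratified throughout.

none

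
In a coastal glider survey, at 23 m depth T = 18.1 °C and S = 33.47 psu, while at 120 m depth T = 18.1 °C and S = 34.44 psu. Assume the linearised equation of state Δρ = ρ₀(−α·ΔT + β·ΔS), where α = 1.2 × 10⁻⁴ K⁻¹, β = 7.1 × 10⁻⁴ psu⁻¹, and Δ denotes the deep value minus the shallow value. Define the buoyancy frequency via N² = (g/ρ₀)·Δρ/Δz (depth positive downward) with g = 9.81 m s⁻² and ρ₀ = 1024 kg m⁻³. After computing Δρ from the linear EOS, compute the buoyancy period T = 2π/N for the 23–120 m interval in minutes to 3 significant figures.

12.5 min

ΔT = +0.0 K, ΔS = +0.97 psu (deep − shallow).
Δρ/ρ₀ = −αΔT + βΔS = 0 + 6.887 × 10⁻⁴ = 6.887 × 10⁻⁴, so Δρ ≈ 0.7052 kg m⁻³.
N² = (g/ρ₀)·Δρ/Δz = g·(Δρ/ρ₀)/Δz = 9.81 × 6.887 × 10⁻⁴ / 97 = 6.9651 × 10⁻⁵ s⁻².
N = √(6.9651 × 10⁻⁵) = 8.3457 × 10⁻³ rad s⁻¹ → T = 2π/N = 752.86 s = 12.548 min ≈ 12.5 min.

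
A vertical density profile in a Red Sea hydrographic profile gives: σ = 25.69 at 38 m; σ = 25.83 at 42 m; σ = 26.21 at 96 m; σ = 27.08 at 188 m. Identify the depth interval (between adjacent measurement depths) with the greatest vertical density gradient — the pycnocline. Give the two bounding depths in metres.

Compute the density gradient over each adjacent pair:
  38–42 m: Δρ/Δz = 0.14/4 = 0.035 kg m⁻⁴
  42–96 m: Δρ/Δz = 0.38/54 = 7.0 × 10⁻³ kg m⁻⁴
  96–188 m: Δρ/Δz = 0.87/92 = 9.5 × 10⁻³ kg m⁻⁴
The largest gradient is in the 38–42 m interval — the pycnocline.

38–42 m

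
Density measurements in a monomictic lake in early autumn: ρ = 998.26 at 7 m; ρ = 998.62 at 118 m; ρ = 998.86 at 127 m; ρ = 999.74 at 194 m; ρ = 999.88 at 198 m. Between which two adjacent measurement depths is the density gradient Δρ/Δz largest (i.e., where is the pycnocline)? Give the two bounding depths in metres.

Compute the density gradient over each adjacent pair:
  7–118 m: Δρ/Δz = 0.36/111 = 3.2 × 10⁻³ kg m⁻⁴
  118–127 m: Δρ/Δz = 0.24/9 = 0.027 kg m⁻⁴
  127–194 m: Δρ/Δz = 0.88/67 = 0.013 kg m⁻⁴
  194–198 m: Δρ/Δz = 0.14/4 = 0.035 kg m⁻⁴
The largest gradient is in the 194–198 m interval — the pycnocline.

194–198 m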